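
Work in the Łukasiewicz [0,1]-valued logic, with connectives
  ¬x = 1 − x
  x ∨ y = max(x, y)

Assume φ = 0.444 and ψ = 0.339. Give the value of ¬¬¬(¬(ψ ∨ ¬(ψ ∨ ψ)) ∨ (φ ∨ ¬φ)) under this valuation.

ψ ∨ ψ = max(0.339, 0.339) = 0.339
¬(ψ ∨ ψ) = 1 − 0.339 = 0.661
ψ ∨ ¬(ψ ∨ ψ) = max(0.339, 0.661) = 0.661
¬(ψ ∨ ¬(ψ ∨ ψ)) = 1 − 0.661 = 0.339
¬φ = 1 − 0.444 = 0.556
φ ∨ ¬φ = max(0.444, 0.556) = 0.556
¬(ψ ∨ ¬(ψ ∨ ψ)) ∨ (φ ∨ ¬φ) = max(0.339, 0.556) = 0.556
¬(¬(ψ ∨ ¬(ψ ∨ ψ)) ∨ (φ ∨ ¬φ)) = 1 − 0.556 = 0.444
¬¬(¬(ψ ∨ ¬(ψ ∨ ψ)) ∨ (φ ∨ ¬φ)) = 1 − 0.444 = 0.556
¬¬¬(¬(ψ ∨ ¬(ψ ∨ ψ)) ∨ (φ ∨ ¬φ)) = 1 − 0.556 = 0.444

0.444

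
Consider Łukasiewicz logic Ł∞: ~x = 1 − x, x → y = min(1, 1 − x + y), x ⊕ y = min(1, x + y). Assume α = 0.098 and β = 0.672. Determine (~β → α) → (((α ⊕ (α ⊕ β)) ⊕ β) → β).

0.902

~β = 1 − 0.672 = 0.328
~β → α = min(1, 1 − 0.328 + 0.098) = min(1, 0.770) = 0.770
α ⊕ β = min(1, 0.098 + 0.672) = min(1, 0.770) = 0.770
α ⊕ (α ⊕ β) = min(1, 0.098 + 0.770) = min(1, 0.868) = 0.868
(α ⊕ (α ⊕ β)) ⊕ β = min(1, 0.868 + 0.672) = min(1, 1.540) = 1.000
((α ⊕ (α ⊕ β)) ⊕ β) → β = min(1, 1 − 1.000 + 0.672) = min(1, 0.672) = 0.672
(~β → α) → (((α ⊕ (α ⊕ β)) ⊕ β) → β) = min(1, 1 − 0.770 + 0.672) = min(1, 0.902) = 0.902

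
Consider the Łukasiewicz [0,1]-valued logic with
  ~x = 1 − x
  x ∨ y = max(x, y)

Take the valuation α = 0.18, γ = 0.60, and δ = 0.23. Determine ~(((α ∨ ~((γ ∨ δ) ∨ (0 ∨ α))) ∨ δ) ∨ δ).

0.60

γ ∨ δ = max(0.60, 0.23) = 0.60
0 ∨ α = max(0.00, 0.18) = 0.18
(γ ∨ δ) ∨ (0 ∨ α) = max(0.60, 0.18) = 0.60
~((γ ∨ δ) ∨ (0 ∨ α)) = 1 − 0.60 = 0.40
α ∨ ~((γ ∨ δ) ∨ (0 ∨ α)) = max(0.18, 0.40) = 0.40
(α ∨ ~((γ ∨ δ) ∨ (0 ∨ α))) ∨ δ = max(0.40, 0.23) = 0.40
((α ∨ ~((γ ∨ δ) ∨ (0 ∨ α))) ∨ δ) ∨ δ = max(0.40, 0.23) = 0.40
~(((α ∨ ~((γ ∨ δ) ∨ (0 ∨ α))) ∨ δ) ∨ δ) = 1 − 0.40 = 0.60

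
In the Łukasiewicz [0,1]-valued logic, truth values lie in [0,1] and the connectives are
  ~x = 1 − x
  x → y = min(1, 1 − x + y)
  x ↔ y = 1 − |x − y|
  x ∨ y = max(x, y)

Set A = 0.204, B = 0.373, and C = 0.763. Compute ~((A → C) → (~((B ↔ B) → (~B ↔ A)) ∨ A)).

0.577

A → C = min(1, 1 − 0.204 + 0.763) = min(1, 1.559) = 1.000
B ↔ B = 1 − |0.373 − 0.373| = 1 − 0.000 = 1.000
~B = 1 − 0.373 = 0.627
~B ↔ A = 1 − |0.627 − 0.204| = 1 − 0.423 = 0.577
(B ↔ B) → (~B ↔ A) = min(1, 1 − 1.000 + 0.577) = min(1, 0.577) = 0.577
~((B ↔ B) → (~B ↔ A)) = 1 − 0.577 = 0.423
~((B ↔ B) → (~B ↔ A)) ∨ A = max(0.423, 0.204) = 0.423
(A → C) → (~((B ↔ B) → (~B ↔ A)) ∨ A) = min(1, 1 − 1.000 + 0.423) = min(1, 0.423) = 0.423
~((A → C) → (~((B ↔ B) → (~B ↔ A)) ∨ A)) = 1 − 0.423 = 0.577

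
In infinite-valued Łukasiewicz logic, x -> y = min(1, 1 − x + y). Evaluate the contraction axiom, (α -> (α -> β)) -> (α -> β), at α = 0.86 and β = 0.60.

α -> β = min(1, 1 − 0.86 + 0.60) = min(1, 0.74) = 0.74
α -> (α -> β) = min(1, 1 − 0.86 + 0.74) = min(1, 0.88) = 0.88
(α -> (α -> β)) -> (α -> β) = min(1, 1 − 0.88 + 0.74) = min(1, 0.86) = 0.86
(The value 0.86 < 1 shows this instance is not satisfied; fails in Ł∞ (the t-norm is not idempotent).)

0.86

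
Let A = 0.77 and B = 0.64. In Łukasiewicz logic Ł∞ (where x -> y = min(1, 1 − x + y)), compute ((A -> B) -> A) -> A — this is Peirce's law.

0.87

A -> B = min(1, 1 − 0.77 + 0.64) = min(1, 0.87) = 0.87
(A -> B) -> A = min(1, 1 − 0.87 + 0.77) = min(1, 0.90) = 0.90
((A -> B) -> A) -> A = min(1, 1 − 0.90 + 0.77) = min(1, 0.87) = 0.87
(The value 0.87 < 1 shows this instance is not satisfied; not a Ł∞-tautology in general.)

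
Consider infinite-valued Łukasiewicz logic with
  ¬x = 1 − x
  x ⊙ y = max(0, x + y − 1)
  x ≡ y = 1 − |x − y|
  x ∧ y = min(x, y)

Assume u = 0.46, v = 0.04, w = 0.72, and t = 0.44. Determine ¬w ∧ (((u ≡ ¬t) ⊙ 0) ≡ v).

0.28

¬w = 1 − 0.72 = 0.28
¬t = 1 − 0.44 = 0.56
u ≡ ¬t = 1 − |0.46 − 0.56| = 1 − 0.10 = 0.90
(u ≡ ¬t) ⊙ 0 = max(0, 0.90 + 0.00 − 1) = max(0, -0.10) = 0.00
((u ≡ ¬t) ⊙ 0) ≡ v = 1 − |0.00 − 0.04| = 1 − 0.04 = 0.96
¬w ∧ (((u ≡ ¬t) ⊙ 0) ≡ v) = min(0.28, 0.96) = 0.28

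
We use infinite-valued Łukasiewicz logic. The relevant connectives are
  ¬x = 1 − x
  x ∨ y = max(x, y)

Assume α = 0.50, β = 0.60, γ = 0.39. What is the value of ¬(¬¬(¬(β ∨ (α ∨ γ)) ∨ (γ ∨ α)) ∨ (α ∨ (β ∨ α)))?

0.40

α ∨ γ = max(0.50, 0.39) = 0.50
β ∨ (α ∨ γ) = max(0.60, 0.50) = 0.60
¬(β ∨ (α ∨ γ)) = 1 − 0.60 = 0.40
γ ∨ α = max(0.39, 0.50) = 0.50
¬(β ∨ (α ∨ γ)) ∨ (γ ∨ α) = max(0.40, 0.50) = 0.50
¬(¬(β ∨ (α ∨ γ)) ∨ (γ ∨ α)) = 1 − 0.50 = 0.50
¬¬(¬(β ∨ (α ∨ γ)) ∨ (γ ∨ α)) = 1 − 0.50 = 0.50
β ∨ α = max(0.60, 0.50) = 0.60
α ∨ (β ∨ α) = max(0.50, 0.60) = 0.60
¬¬(¬(β ∨ (α ∨ γ)) ∨ (γ ∨ α)) ∨ (α ∨ (β ∨ α)) = max(0.50, 0.60) = 0.60
¬(¬¬(¬(β ∨ (α ∨ γ)) ∨ (γ ∨ α)) ∨ (α ∨ (β ∨ α))) = 1 − 0.60 = 0.40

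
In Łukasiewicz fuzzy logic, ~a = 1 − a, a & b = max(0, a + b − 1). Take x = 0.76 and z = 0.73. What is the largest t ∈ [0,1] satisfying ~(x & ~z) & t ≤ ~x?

~z = 1 − 0.73 = 0.27
x & ~z = max(0, 0.76 + 0.27 − 1) = max(0, 0.03) = 0.03
~(x & ~z) = 1 − 0.03 = 0.97
So the left factor is ~(x & ~z) = 0.97.
~x = 1 − 0.76 = 0.24
So the right-hand bound is ~x = 0.24.
The residuum of the Łukasiewicz t-norm gives the supremum: min(1, 1 − 0.97 + 0.24).
1 − 0.97 + 0.24 = 0.27, so t = min(1, 0.27) = 0.27.
Check: 0.97 & 0.27 = max(0, 0.24) = 0.24 ≤ 0.24.

0.27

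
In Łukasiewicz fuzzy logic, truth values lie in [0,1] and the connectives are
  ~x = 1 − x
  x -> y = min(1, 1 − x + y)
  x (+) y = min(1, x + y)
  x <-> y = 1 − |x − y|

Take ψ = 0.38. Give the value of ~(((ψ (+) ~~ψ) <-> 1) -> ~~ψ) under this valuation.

~ψ = 1 − 0.38 = 0.62
~~ψ = 1 − 0.62 = 0.38
ψ (+) ~~ψ = min(1, 0.38 + 0.38) = min(1, 0.76) = 0.76
(ψ (+) ~~ψ) <-> 1 = 1 − |0.76 − 1.00| = 1 − 0.24 = 0.76
((ψ (+) ~~ψ) <-> 1) -> ~~ψ = min(1, 1 − 0.76 + 0.38) = min(1, 0.62) = 0.62
~(((ψ (+) ~~ψ) <-> 1) -> ~~ψ) = 1 − 0.62 = 0.38

0.38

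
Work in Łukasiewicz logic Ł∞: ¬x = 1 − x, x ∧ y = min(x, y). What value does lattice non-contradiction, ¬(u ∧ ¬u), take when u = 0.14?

¬u = 1 − 0.14 = 0.86
u ∧ ¬u = min(0.14, 0.86) = 0.14
¬(u ∧ ¬u) = 1 − 0.14 = 0.86
(The value 0.86 < 1 shows this instance is not satisfied; not a Ł∞-tautology — its value is 1 − min(a, 1−a).)

0.86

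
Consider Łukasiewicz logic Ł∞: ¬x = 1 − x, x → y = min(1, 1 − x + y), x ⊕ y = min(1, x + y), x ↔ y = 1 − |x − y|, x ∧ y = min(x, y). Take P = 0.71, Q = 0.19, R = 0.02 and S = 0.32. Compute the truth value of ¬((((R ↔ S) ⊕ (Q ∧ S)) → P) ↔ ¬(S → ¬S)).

R ↔ S = 1 − |0.02 − 0.32| = 1 − 0.30 = 0.70
Q ∧ S = min(0.19, 0.32) = 0.19
(R ↔ S) ⊕ (Q ∧ S) = min(1, 0.70 + 0.19) = min(1, 0.89) = 0.89
((R ↔ S) ⊕ (Q ∧ S)) → P = min(1, 1 − 0.89 + 0.71) = min(1, 0.82) = 0.82
¬S = 1 − 0.32 = 0.68
S → ¬S = min(1, 1 − 0.32 + 0.68) = min(1, 1.36) = 1.00
¬(S → ¬S) = 1 − 1.00 = 0.00
(((R ↔ S) ⊕ (Q ∧ S)) → P) ↔ ¬(S → ¬S) = 1 − |0.82 − 0.00| = 1 − 0.82 = 0.18
¬((((R ↔ S) ⊕ (Q ∧ S)) → P) ↔ ¬(S → ¬S)) = 1 − 0.18 = 0.82

0.82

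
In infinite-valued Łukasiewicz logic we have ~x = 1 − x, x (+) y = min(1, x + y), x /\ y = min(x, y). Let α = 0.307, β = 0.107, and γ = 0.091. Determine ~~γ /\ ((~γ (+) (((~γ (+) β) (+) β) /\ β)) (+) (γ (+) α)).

~γ = 1 − 0.091 = 0.909
~~γ = 1 − 0.909 = 0.091
~γ (+) β = min(1, 0.909 + 0.107) = min(1, 1.016) = 1.000
(~γ (+) β) (+) β = min(1, 1.000 + 0.107) = min(1, 1.107) = 1.000
((~γ (+) β) (+) β) /\ β = min(1.000, 0.107) = 0.107
~γ (+) (((~γ (+) β) (+) β) /\ β) = min(1, 0.909 + 0.107) = min(1, 1.016) = 1.000
γ (+) α = min(1, 0.091 + 0.307) = min(1, 0.398) = 0.398
(~γ (+) (((~γ (+) β) (+) β) /\ β)) (+) (γ (+) α) = min(1, 1.000 + 0.398) = min(1, 1.398) = 1.000
~~γ /\ ((~γ (+) (((~γ (+) β) (+) β) /\ β)) (+) (γ (+) α)) = min(0.091, 1.000) = 0.091

0.091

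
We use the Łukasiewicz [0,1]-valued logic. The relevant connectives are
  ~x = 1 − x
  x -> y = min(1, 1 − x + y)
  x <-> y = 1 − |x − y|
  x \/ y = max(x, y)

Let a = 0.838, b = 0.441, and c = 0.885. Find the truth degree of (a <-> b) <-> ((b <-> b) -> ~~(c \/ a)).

0.718

a <-> b = 1 − |0.838 − 0.441| = 1 − 0.397 = 0.603
b <-> b = 1 − |0.441 − 0.441| = 1 − 0.000 = 1.000
c \/ a = max(0.885, 0.838) = 0.885
~(c \/ a) = 1 − 0.885 = 0.115
~~(c \/ a) = 1 − 0.115 = 0.885
(b <-> b) -> ~~(c \/ a) = min(1, 1 − 1.000 + 0.885) = min(1, 0.885) = 0.885
(a <-> b) <-> ((b <-> b) -> ~~(c \/ a)) = 1 − |0.603 − 0.885| = 1 − 0.282 = 0.718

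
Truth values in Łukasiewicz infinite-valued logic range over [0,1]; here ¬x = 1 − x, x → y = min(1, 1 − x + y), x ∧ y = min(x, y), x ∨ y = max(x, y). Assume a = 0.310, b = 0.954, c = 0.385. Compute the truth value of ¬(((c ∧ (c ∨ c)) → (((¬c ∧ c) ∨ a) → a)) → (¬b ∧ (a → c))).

0.954

c ∨ c = max(0.385, 0.385) = 0.385
c ∧ (c ∨ c) = min(0.385, 0.385) = 0.385
¬c = 1 − 0.385 = 0.615
¬c ∧ c = min(0.615, 0.385) = 0.385
(¬c ∧ c) ∨ a = max(0.385, 0.310) = 0.385
((¬c ∧ c) ∨ a) → a = min(1, 1 − 0.385 + 0.310) = min(1, 0.925) = 0.925
(c ∧ (c ∨ c)) → (((¬c ∧ c) ∨ a) → a) = min(1, 1 − 0.385 + 0.925) = min(1, 1.540) = 1.000
¬b = 1 − 0.954 = 0.046
a → c = min(1, 1 − 0.310 + 0.385) = min(1, 1.075) = 1.000
¬b ∧ (a → c) = min(0.046, 1.000) = 0.046
((c ∧ (c ∨ c)) → (((¬c ∧ c) ∨ a) → a)) → (¬b ∧ (a → c)) = min(1, 1 − 1.000 + 0.046) = min(1, 0.046) = 0.046
¬(((c ∧ (c ∨ c)) → (((¬c ∧ c) ∨ a) → a)) → (¬b ∧ (a → c))) = 1 − 0.046 = 0.954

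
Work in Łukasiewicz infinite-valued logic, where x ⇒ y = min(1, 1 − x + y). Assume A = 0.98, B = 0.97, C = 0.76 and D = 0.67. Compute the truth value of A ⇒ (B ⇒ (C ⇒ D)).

0.96

C ⇒ D = min(1, 1 − 0.76 + 0.67) = min(1, 0.91) = 0.91
B ⇒ (C ⇒ D) = min(1, 1 − 0.97 + 0.91) = min(1, 0.94) = 0.94
A ⇒ (B ⇒ (C ⇒ D)) = min(1, 1 − 0.98 + 0.94) = min(1, 0.96) = 0.96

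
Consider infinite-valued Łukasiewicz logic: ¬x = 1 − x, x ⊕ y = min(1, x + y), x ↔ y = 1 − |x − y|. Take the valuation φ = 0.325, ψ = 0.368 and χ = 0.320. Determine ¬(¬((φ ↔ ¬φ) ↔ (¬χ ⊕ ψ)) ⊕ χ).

¬φ = 1 − 0.325 = 0.675
φ ↔ ¬φ = 1 − |0.325 − 0.675| = 1 − 0.350 = 0.650
¬χ = 1 − 0.320 = 0.680
¬χ ⊕ ψ = min(1, 0.680 + 0.368) = min(1, 1.048) = 1.000
(φ ↔ ¬φ) ↔ (¬χ ⊕ ψ) = 1 − |0.650 − 1.000| = 1 − 0.350 = 0.650
¬((φ ↔ ¬φ) ↔ (¬χ ⊕ ψ)) = 1 − 0.650 = 0.350
¬((φ ↔ ¬φ) ↔ (¬χ ⊕ ψ)) ⊕ χ = min(1, 0.350 + 0.320) = min(1, 0.670) = 0.670
¬(¬((φ ↔ ¬φ) ↔ (¬χ ⊕ ψ)) ⊕ χ) = 1 − 0.670 = 0.330

0.330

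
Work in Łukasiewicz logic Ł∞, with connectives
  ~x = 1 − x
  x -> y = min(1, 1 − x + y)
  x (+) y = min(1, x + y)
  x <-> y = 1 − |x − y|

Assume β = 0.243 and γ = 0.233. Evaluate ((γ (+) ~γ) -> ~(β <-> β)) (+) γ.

0.233

~γ = 1 − 0.233 = 0.767
γ (+) ~γ = min(1, 0.233 + 0.767) = min(1, 1.000) = 1.000
β <-> β = 1 − |0.243 − 0.243| = 1 − 0.000 = 1.000
~(β <-> β) = 1 − 1.000 = 0.000
(γ (+) ~γ) -> ~(β <-> β) = min(1, 1 − 1.000 + 0.000) = min(1, 0.000) = 0.000
((γ (+) ~γ) -> ~(β <-> β)) (+) γ = min(1, 0.000 + 0.233) = min(1, 0.233) = 0.233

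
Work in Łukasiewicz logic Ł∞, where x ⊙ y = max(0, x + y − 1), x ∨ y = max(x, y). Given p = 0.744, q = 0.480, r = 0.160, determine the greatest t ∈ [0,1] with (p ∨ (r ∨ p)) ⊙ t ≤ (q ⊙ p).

0.480

r ∨ p = max(0.160, 0.744) = 0.744
p ∨ (r ∨ p) = max(0.744, 0.744) = 0.744
So the left factor is p ∨ (r ∨ p) = 0.744.
q ⊙ p = max(0, 0.480 + 0.744 − 1) = max(0, 0.224) = 0.224
So the right-hand bound is q ⊙ p = 0.224.
The residuum of the Łukasiewicz t-norm gives the supremum: min(1, 1 − 0.744 + 0.224).
1 − 0.744 + 0.224 = 0.480, so t = min(1, 0.480) = 0.480.
Check: 0.744 ⊙ 0.480 = max(0, 0.224) = 0.224 ≤ 0.224.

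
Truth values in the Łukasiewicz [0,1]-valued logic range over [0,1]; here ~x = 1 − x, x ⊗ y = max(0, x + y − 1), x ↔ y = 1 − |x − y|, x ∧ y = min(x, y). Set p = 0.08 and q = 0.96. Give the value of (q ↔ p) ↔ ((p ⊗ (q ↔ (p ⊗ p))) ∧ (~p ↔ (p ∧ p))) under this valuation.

q ↔ p = 1 − |0.96 − 0.08| = 1 − 0.88 = 0.12
p ⊗ p = max(0, 0.08 + 0.08 − 1) = max(0, -0.84) = 0.00
q ↔ (p ⊗ p) = 1 − |0.96 − 0.00| = 1 − 0.96 = 0.04
p ⊗ (q ↔ (p ⊗ p)) = max(0, 0.08 + 0.04 − 1) = max(0, -0.88) = 0.00
~p = 1 − 0.08 = 0.92
p ∧ p = min(0.08, 0.08) = 0.08
~p ↔ (p ∧ p) = 1 − |0.92 − 0.08| = 1 − 0.84 = 0.16
(p ⊗ (q ↔ (p ⊗ p))) ∧ (~p ↔ (p ∧ p)) = min(0.00, 0.16) = 0.00
(q ↔ p) ↔ ((p ⊗ (q ↔ (p ⊗ p))) ∧ (~p ↔ (p ∧ p))) = 1 − |0.12 − 0.00| = 1 − 0.12 = 0.88

0.88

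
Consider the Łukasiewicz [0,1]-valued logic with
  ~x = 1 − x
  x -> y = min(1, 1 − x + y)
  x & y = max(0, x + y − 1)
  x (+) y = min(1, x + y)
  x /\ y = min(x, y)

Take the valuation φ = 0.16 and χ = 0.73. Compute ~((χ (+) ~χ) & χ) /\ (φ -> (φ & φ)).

~χ = 1 − 0.73 = 0.27
χ (+) ~χ = min(1, 0.73 + 0.27) = min(1, 1.00) = 1.00
(χ (+) ~χ) & χ = max(0, 1.00 + 0.73 − 1) = max(0, 0.73) = 0.73
~((χ (+) ~χ) & χ) = 1 − 0.73 = 0.27
φ & φ = max(0, 0.16 + 0.16 − 1) = max(0, -0.68) = 0.00
φ -> (φ & φ) = min(1, 1 − 0.16 + 0.00) = min(1, 0.84) = 0.84
~((χ (+) ~χ) & χ) /\ (φ -> (φ & φ)) = min(0.27, 0.84) = 0.27

0.27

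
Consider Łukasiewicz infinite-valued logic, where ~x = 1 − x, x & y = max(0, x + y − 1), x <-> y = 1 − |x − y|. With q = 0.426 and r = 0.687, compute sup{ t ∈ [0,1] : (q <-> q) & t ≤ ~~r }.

0.687

q <-> q = 1 − |0.426 − 0.426| = 1 − 0.000 = 1.000
So the left factor is q <-> q = 1.000.
~r = 1 − 0.687 = 0.313
~~r = 1 − 0.313 = 0.687
So the right-hand bound is ~~r = 0.687.
The residuum of the Łukasiewicz t-norm gives the supremum: min(1, 1 − 1.000 + 0.687).
1 − 1.000 + 0.687 = 0.687, so t = min(1, 0.687) = 0.687.
Check: 1.000 & 0.687 = max(0, 0.687) = 0.687 ≤ 0.687.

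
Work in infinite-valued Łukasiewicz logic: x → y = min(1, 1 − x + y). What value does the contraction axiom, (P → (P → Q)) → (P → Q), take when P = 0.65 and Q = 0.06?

0.65

P → Q = min(1, 1 − 0.65 + 0.06) = min(1, 0.41) = 0.41
P → (P → Q) = min(1, 1 − 0.65 + 0.41) = min(1, 0.76) = 0.76
(P → (P → Q)) → (P → Q) = min(1, 1 − 0.76 + 0.41) = min(1, 0.65) = 0.65
(The value 0.65 < 1 shows this instance is not satisfied; fails in Ł∞ (the t-norm is not idempotent).)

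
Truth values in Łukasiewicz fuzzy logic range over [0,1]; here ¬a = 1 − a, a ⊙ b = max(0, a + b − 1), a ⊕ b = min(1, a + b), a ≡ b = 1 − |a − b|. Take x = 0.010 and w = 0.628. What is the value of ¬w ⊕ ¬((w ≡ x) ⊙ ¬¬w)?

¬w = 1 − 0.628 = 0.372
w ≡ x = 1 − |0.628 − 0.010| = 1 − 0.618 = 0.382
¬¬w = 1 − 0.372 = 0.628
(w ≡ x) ⊙ ¬¬w = max(0, 0.382 + 0.628 − 1) = max(0, 0.010) = 0.010
¬((w ≡ x) ⊙ ¬¬w) = 1 − 0.010 = 0.990
¬w ⊕ ¬((w ≡ x) ⊙ ¬¬w) = min(1, 0.372 + 0.990) = min(1, 1.362) = 1.000

1.000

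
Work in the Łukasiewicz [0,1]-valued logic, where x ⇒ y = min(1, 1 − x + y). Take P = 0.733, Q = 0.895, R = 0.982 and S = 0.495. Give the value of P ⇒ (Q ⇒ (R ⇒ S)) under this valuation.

0.885

R ⇒ S = min(1, 1 − 0.982 + 0.495) = min(1, 0.513) = 0.513
Q ⇒ (R ⇒ S) = min(1, 1 − 0.895 + 0.513) = min(1, 0.618) = 0.618
P ⇒ (Q ⇒ (R ⇒ S)) = min(1, 1 − 0.733 + 0.618) = min(1, 0.885) = 0.885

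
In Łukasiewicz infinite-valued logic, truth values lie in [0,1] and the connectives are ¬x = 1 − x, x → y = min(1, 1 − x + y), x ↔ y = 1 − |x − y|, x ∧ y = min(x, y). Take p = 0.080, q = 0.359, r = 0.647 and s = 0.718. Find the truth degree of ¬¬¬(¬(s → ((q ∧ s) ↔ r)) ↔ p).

0.074

q ∧ s = min(0.359, 0.718) = 0.359
(q ∧ s) ↔ r = 1 − |0.359 − 0.647| = 1 − 0.288 = 0.712
s → ((q ∧ s) ↔ r) = min(1, 1 − 0.718 + 0.712) = min(1, 0.994) = 0.994
¬(s → ((q ∧ s) ↔ r)) = 1 − 0.994 = 0.006
¬(s → ((q ∧ s) ↔ r)) ↔ p = 1 − |0.006 − 0.080| = 1 − 0.074 = 0.926
¬(¬(s → ((q ∧ s) ↔ r)) ↔ p) = 1 − 0.926 = 0.074
¬¬(¬(s → ((q ∧ s) ↔ r)) ↔ p) = 1 − 0.074 = 0.926
¬¬¬(¬(s → ((q ∧ s) ↔ r)) ↔ p) = 1 − 0.926 = 0.074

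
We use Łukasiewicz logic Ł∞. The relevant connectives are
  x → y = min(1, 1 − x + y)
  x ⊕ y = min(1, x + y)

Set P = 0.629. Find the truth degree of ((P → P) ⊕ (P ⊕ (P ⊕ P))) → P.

0.629

P → P = min(1, 1 − 0.629 + 0.629) = min(1, 1.000) = 1.000
P ⊕ P = min(1, 0.629 + 0.629) = min(1, 1.258) = 1.000
P ⊕ (P ⊕ P) = min(1, 0.629 + 1.000) = min(1, 1.629) = 1.000
(P → P) ⊕ (P ⊕ (P ⊕ P)) = min(1, 1.000 + 1.000) = min(1, 2.000) = 1.000
((P → P) ⊕ (P ⊕ (P ⊕ P))) → P = min(1, 1 − 1.000 + 0.629) = min(1, 0.629) = 0.629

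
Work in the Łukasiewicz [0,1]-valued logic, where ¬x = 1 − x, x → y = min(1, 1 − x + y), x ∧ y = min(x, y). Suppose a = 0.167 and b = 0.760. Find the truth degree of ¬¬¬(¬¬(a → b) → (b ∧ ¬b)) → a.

a → b = min(1, 1 − 0.167 + 0.760) = min(1, 1.593) = 1.000
¬(a → b) = 1 − 1.000 = 0.000
¬¬(a → b) = 1 − 0.000 = 1.000
¬b = 1 − 0.760 = 0.240
b ∧ ¬b = min(0.760, 0.240) = 0.240
¬¬(a → b) → (b ∧ ¬b) = min(1, 1 − 1.000 + 0.240) = min(1, 0.240) = 0.240
¬(¬¬(a → b) → (b ∧ ¬b)) = 1 − 0.240 = 0.760
¬¬(¬¬(a → b) → (b ∧ ¬b)) = 1 − 0.760 = 0.240
¬¬¬(¬¬(a → b) → (b ∧ ¬b)) = 1 − 0.240 = 0.760
¬¬¬(¬¬(a → b) → (b ∧ ¬b)) → a = min(1, 1 − 0.760 + 0.167) = min(1, 0.407) = 0.407

0.407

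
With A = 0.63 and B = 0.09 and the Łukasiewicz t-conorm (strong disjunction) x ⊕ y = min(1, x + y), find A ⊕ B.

0.72

A ⊕ B = min(1, 0.63 + 0.09) = min(1, 0.72) = 0.72
For comparison, the Gödel t-conorm max(x, y) would give 0.63.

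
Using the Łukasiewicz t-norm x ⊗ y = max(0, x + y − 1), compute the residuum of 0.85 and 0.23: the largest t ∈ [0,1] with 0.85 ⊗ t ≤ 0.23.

0.38

The residuum of the Łukasiewicz t-norm gives the supremum: min(1, 1 − 0.85 + 0.23).
1 − 0.85 + 0.23 = 0.38, so t = min(1, 0.38) = 0.38.
Check: 0.85 ⊗ 0.38 = max(0, 0.23) = 0.23 ≤ 0.23.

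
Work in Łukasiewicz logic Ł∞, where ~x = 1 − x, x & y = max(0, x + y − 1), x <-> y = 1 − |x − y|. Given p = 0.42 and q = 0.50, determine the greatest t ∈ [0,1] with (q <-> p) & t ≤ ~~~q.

q <-> p = 1 − |0.50 − 0.42| = 1 − 0.08 = 0.92
So the left factor is q <-> p = 0.92.
~q = 1 − 0.50 = 0.50
~~q = 1 − 0.50 = 0.50
~~~q = 1 − 0.50 = 0.50
So the right-hand bound is ~~~q = 0.50.
The residuum of the Łukasiewicz t-norm gives the supremum: min(1, 1 − 0.92 + 0.50).
1 − 0.92 + 0.50 = 0.58, so t = min(1, 0.58) = 0.58.
Check: 0.92 & 0.58 = max(0, 0.50) = 0.50 ≤ 0.50.

0.58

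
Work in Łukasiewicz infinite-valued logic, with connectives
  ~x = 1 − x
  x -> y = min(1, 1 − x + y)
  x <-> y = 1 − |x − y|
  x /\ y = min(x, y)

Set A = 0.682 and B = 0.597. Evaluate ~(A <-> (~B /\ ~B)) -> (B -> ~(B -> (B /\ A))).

1.000

~B = 1 − 0.597 = 0.403
~B /\ ~B = min(0.403, 0.403) = 0.403
A <-> (~B /\ ~B) = 1 − |0.682 − 0.403| = 1 − 0.279 = 0.721
~(A <-> (~B /\ ~B)) = 1 − 0.721 = 0.279
B /\ A = min(0.597, 0.682) = 0.597
B -> (B /\ A) = min(1, 1 − 0.597 + 0.597) = min(1, 1.000) = 1.000
~(B -> (B /\ A)) = 1 − 1.000 = 0.000
B -> ~(B -> (B /\ A)) = min(1, 1 − 0.597 + 0.000) = min(1, 0.403) = 0.403
~(A <-> (~B /\ ~B)) -> (B -> ~(B -> (B /\ A))) = min(1, 1 − 0.279 + 0.403) = min(1, 1.124) = 1.000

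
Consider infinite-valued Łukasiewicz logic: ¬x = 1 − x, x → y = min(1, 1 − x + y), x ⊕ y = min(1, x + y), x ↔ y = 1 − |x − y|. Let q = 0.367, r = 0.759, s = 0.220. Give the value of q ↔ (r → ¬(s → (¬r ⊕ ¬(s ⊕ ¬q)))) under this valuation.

¬r = 1 − 0.759 = 0.241
¬q = 1 − 0.367 = 0.633
s ⊕ ¬q = min(1, 0.220 + 0.633) = min(1, 0.853) = 0.853
¬(s ⊕ ¬q) = 1 − 0.853 = 0.147
¬r ⊕ ¬(s ⊕ ¬q) = min(1, 0.241 + 0.147) = min(1, 0.388) = 0.388
s → (¬r ⊕ ¬(s ⊕ ¬q)) = min(1, 1 − 0.220 + 0.388) = min(1, 1.168) = 1.000
¬(s → (¬r ⊕ ¬(s ⊕ ¬q))) = 1 − 1.000 = 0.000
r → ¬(s → (¬r ⊕ ¬(s ⊕ ¬q))) = min(1, 1 − 0.759 + 0.000) = min(1, 0.241) = 0.241
q ↔ (r → ¬(s → (¬r ⊕ ¬(s ⊕ ¬q)))) = 1 − |0.367 − 0.241| = 1 − 0.126 = 0.874

0.874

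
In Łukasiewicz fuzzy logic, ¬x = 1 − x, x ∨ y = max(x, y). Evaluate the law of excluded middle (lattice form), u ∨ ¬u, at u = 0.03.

0.97

¬u = 1 − 0.03 = 0.97
u ∨ ¬u = max(0.03, 0.97) = 0.97
(The value 0.97 < 1 shows this instance is not satisfied; not a Ł∞-tautology — its value is max(a, 1−a).)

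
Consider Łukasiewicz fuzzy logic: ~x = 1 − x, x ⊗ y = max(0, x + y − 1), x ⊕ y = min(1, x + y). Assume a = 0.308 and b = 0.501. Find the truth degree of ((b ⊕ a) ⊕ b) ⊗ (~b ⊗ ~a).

0.191

b ⊕ a = min(1, 0.501 + 0.308) = min(1, 0.809) = 0.809
(b ⊕ a) ⊕ b = min(1, 0.809 + 0.501) = min(1, 1.310) = 1.000
~b = 1 − 0.501 = 0.499
~a = 1 − 0.308 = 0.692
~b ⊗ ~a = max(0, 0.499 + 0.692 − 1) = max(0, 0.191) = 0.191
((b ⊕ a) ⊕ b) ⊗ (~b ⊗ ~a) = max(0, 1.000 + 0.191 − 1) = max(0, 0.191) = 0.191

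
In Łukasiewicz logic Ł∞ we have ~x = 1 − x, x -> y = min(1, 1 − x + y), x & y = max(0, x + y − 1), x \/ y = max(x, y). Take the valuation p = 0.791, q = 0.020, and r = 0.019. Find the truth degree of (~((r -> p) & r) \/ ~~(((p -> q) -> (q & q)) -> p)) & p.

0.791

r -> p = min(1, 1 − 0.019 + 0.791) = min(1, 1.772) = 1.000
(r -> p) & r = max(0, 1.000 + 0.019 − 1) = max(0, 0.019) = 0.019
~((r -> p) & r) = 1 − 0.019 = 0.981
p -> q = min(1, 1 − 0.791 + 0.020) = min(1, 0.229) = 0.229
q & q = max(0, 0.020 + 0.020 − 1) = max(0, -0.960) = 0.000
(p -> q) -> (q & q) = min(1, 1 − 0.229 + 0.000) = min(1, 0.771) = 0.771
((p -> q) -> (q & q)) -> p = min(1, 1 − 0.771 + 0.791) = min(1, 1.020) = 1.000
~(((p -> q) -> (q & q)) -> p) = 1 − 1.000 = 0.000
~~(((p -> q) -> (q & q)) -> p) = 1 − 0.000 = 1.000
~((r -> p) & r) \/ ~~(((p -> q) -> (q & q)) -> p) = max(0.981, 1.000) = 1.000
(~((r -> p) & r) \/ ~~(((p -> q) -> (q & q)) -> p)) & p = max(0, 1.000 + 0.791 − 1) = max(0, 0.791) = 0.791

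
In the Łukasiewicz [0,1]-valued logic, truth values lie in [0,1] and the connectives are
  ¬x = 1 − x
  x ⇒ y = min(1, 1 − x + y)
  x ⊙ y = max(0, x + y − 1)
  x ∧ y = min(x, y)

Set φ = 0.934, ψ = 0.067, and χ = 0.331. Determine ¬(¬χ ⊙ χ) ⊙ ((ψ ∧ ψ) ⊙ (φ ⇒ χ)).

0.000

¬χ = 1 − 0.331 = 0.669
¬χ ⊙ χ = max(0, 0.669 + 0.331 − 1) = max(0, 0.000) = 0.000
¬(¬χ ⊙ χ) = 1 − 0.000 = 1.000
ψ ∧ ψ = min(0.067, 0.067) = 0.067
φ ⇒ χ = min(1, 1 − 0.934 + 0.331) = min(1, 0.397) = 0.397
(ψ ∧ ψ) ⊙ (φ ⇒ χ) = max(0, 0.067 + 0.397 − 1) = max(0, -0.536) = 0.000
¬(¬χ ⊙ χ) ⊙ ((ψ ∧ ψ) ⊙ (φ ⇒ χ)) = max(0, 1.000 + 0.000 − 1) = max(0, 0.000) = 0.000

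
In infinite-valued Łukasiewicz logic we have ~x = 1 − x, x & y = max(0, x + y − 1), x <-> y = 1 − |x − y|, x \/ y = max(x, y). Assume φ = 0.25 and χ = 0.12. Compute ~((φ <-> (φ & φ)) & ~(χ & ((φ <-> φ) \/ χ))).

0.37

φ & φ = max(0, 0.25 + 0.25 − 1) = max(0, -0.50) = 0.00
φ <-> (φ & φ) = 1 − |0.25 − 0.00| = 1 − 0.25 = 0.75
φ <-> φ = 1 − |0.25 − 0.25| = 1 − 0.00 = 1.00
(φ <-> φ) \/ χ = max(1.00, 0.12) = 1.00
χ & ((φ <-> φ) \/ χ) = max(0, 0.12 + 1.00 − 1) = max(0, 0.12) = 0.12
~(χ & ((φ <-> φ) \/ χ)) = 1 − 0.12 = 0.88
(φ <-> (φ & φ)) & ~(χ & ((φ <-> φ) \/ χ)) = max(0, 0.75 + 0.88 − 1) = max(0, 0.63) = 0.63
~((φ <-> (φ & φ)) & ~(χ & ((φ <-> φ) \/ χ))) = 1 − 0.63 = 0.37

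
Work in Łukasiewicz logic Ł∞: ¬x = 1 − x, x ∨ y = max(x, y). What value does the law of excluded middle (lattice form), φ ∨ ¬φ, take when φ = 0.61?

¬φ = 1 − 0.61 = 0.39
φ ∨ ¬φ = max(0.61, 0.39) = 0.61
(The value 0.61 < 1 shows this instance is not satisfied; not a Ł∞-tautology — its value is max(a, 1−a).)

0.61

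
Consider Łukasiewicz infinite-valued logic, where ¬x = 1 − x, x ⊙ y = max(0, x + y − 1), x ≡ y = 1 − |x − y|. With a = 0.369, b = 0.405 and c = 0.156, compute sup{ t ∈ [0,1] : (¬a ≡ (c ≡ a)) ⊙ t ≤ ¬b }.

0.751

¬a = 1 − 0.369 = 0.631
c ≡ a = 1 − |0.156 − 0.369| = 1 − 0.213 = 0.787
¬a ≡ (c ≡ a) = 1 − |0.631 − 0.787| = 1 − 0.156 = 0.844
So the left factor is ¬a ≡ (c ≡ a) = 0.844.
¬b = 1 − 0.405 = 0.595
So the right-hand bound is ¬b = 0.595.
The residuum of the Łukasiewicz t-norm gives the supremum: min(1, 1 − 0.844 + 0.595).
1 − 0.844 + 0.595 = 0.751, so t = min(1, 0.751) = 0.751.
Check: 0.844 ⊙ 0.751 = max(0, 0.595) = 0.595 ≤ 0.595.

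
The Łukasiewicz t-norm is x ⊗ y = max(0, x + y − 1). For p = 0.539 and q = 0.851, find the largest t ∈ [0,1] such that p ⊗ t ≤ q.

1.000

The residuum of the Łukasiewicz t-norm gives the supremum: min(1, 1 − 0.539 + 0.851).
1 − 0.539 + 0.851 = 1.312, so t = min(1, 1.312) = 1.000.
Check: 0.539 ⊗ 1.000 = max(0, 0.539) = 0.539 ≤ 0.851.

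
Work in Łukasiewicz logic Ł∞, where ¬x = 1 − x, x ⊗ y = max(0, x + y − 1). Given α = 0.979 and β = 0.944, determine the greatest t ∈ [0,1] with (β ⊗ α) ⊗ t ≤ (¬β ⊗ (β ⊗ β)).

0.077

β ⊗ α = max(0, 0.944 + 0.979 − 1) = max(0, 0.923) = 0.923
So the left factor is β ⊗ α = 0.923.
¬β = 1 − 0.944 = 0.056
β ⊗ β = max(0, 0.944 + 0.944 − 1) = max(0, 0.888) = 0.888
¬β ⊗ (β ⊗ β) = max(0, 0.056 + 0.888 − 1) = max(0, -0.056) = 0.000
So the right-hand bound is ¬β ⊗ (β ⊗ β) = 0.000.
The residuum of the Łukasiewicz t-norm gives the supremum: min(1, 1 − 0.923 + 0.000).
1 − 0.923 + 0.000 = 0.077, so t = min(1, 0.077) = 0.077.
Check: 0.923 ⊗ 0.077 = max(0, 0.000) = 0.000 ≤ 0.000.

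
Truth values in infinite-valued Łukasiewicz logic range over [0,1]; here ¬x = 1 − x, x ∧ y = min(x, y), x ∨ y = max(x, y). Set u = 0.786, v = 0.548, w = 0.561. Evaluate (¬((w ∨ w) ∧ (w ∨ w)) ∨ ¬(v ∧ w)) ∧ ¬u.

0.214

w ∨ w = max(0.561, 0.561) = 0.561
(w ∨ w) ∧ (w ∨ w) = min(0.561, 0.561) = 0.561
¬((w ∨ w) ∧ (w ∨ w)) = 1 − 0.561 = 0.439
v ∧ w = min(0.548, 0.561) = 0.548
¬(v ∧ w) = 1 − 0.548 = 0.452
¬((w ∨ w) ∧ (w ∨ w)) ∨ ¬(v ∧ w) = max(0.439, 0.452) = 0.452
¬u = 1 − 0.786 = 0.214
(¬((w ∨ w) ∧ (w ∨ w)) ∨ ¬(v ∧ w)) ∧ ¬u = min(0.452, 0.214) = 0.214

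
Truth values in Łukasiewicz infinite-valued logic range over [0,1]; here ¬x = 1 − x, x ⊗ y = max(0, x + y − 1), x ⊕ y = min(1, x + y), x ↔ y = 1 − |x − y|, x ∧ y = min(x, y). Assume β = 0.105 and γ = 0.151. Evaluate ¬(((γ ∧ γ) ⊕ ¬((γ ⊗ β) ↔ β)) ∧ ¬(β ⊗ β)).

γ ∧ γ = min(0.151, 0.151) = 0.151
γ ⊗ β = max(0, 0.151 + 0.105 − 1) = max(0, -0.744) = 0.000
(γ ⊗ β) ↔ β = 1 − |0.000 − 0.105| = 1 − 0.105 = 0.895
¬((γ ⊗ β) ↔ β) = 1 − 0.895 = 0.105
(γ ∧ γ) ⊕ ¬((γ ⊗ β) ↔ β) = min(1, 0.151 + 0.105) = min(1, 0.256) = 0.256
β ⊗ β = max(0, 0.105 + 0.105 − 1) = max(0, -0.790) = 0.000
¬(β ⊗ β) = 1 − 0.000 = 1.000
((γ ∧ γ) ⊕ ¬((γ ⊗ β) ↔ β)) ∧ ¬(β ⊗ β) = min(0.256, 1.000) = 0.256
¬(((γ ∧ γ) ⊕ ¬((γ ⊗ β) ↔ β)) ∧ ¬(β ⊗ β)) = 1 − 0.256 = 0.744

0.744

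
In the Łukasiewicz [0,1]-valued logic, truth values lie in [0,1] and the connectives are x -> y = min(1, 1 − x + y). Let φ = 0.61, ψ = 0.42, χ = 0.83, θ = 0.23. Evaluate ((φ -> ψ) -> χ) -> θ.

0.23

φ -> ψ = min(1, 1 − 0.61 + 0.42) = min(1, 0.81) = 0.81
(φ -> ψ) -> χ = min(1, 1 − 0.81 + 0.83) = min(1, 1.02) = 1.00
((φ -> ψ) -> χ) -> θ = min(1, 1 − 1.00 + 0.23) = min(1, 0.23) = 0.23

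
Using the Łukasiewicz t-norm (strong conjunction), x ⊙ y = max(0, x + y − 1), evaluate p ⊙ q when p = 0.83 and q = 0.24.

0.07

p ⊙ q = max(0, 0.83 + 0.24 − 1) = max(0, 0.07) = 0.07
For comparison, the Gödel (minimum) t-norm min(x, y) would give 0.24.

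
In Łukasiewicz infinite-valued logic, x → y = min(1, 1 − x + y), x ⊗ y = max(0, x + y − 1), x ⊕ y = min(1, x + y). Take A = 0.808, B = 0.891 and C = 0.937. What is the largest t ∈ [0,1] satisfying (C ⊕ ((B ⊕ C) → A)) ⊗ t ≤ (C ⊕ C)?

B ⊕ C = min(1, 0.891 + 0.937) = min(1, 1.828) = 1.000
(B ⊕ C) → A = min(1, 1 − 1.000 + 0.808) = min(1, 0.808) = 0.808
C ⊕ ((B ⊕ C) → A) = min(1, 0.937 + 0.808) = min(1, 1.745) = 1.000
So the left factor is C ⊕ ((B ⊕ C) → A) = 1.000.
C ⊕ C = min(1, 0.937 + 0.937) = min(1, 1.874) = 1.000
So the right-hand bound is C ⊕ C = 1.000.
The residuum of the Łukasiewicz t-norm gives the supremum: min(1, 1 − 1.000 + 1.000).
1 − 1.000 + 1.000 = 1.000, so t = min(1, 1.000) = 1.000.
Check: 1.000 ⊗ 1.000 = max(0, 1.000) = 1.000 ≤ 1.000.

1.000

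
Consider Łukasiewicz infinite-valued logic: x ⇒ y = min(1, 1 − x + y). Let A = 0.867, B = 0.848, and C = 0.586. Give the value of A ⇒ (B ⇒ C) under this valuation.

0.871

B ⇒ C = min(1, 1 − 0.848 + 0.586) = min(1, 0.738) = 0.738
A ⇒ (B ⇒ C) = min(1, 1 − 0.867 + 0.738) = min(1, 0.871) = 0.871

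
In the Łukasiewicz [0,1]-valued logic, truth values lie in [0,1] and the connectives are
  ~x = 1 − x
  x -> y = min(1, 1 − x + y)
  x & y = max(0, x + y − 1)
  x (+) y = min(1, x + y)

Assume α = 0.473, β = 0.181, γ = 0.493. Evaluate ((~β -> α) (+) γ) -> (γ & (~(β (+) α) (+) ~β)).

~β = 1 − 0.181 = 0.819
~β -> α = min(1, 1 − 0.819 + 0.473) = min(1, 0.654) = 0.654
(~β -> α) (+) γ = min(1, 0.654 + 0.493) = min(1, 1.147) = 1.000
β (+) α = min(1, 0.181 + 0.473) = min(1, 0.654) = 0.654
~(β (+) α) = 1 − 0.654 = 0.346
~(β (+) α) (+) ~β = min(1, 0.346 + 0.819) = min(1, 1.165) = 1.000
γ & (~(β (+) α) (+) ~β) = max(0, 0.493 + 1.000 − 1) = max(0, 0.493) = 0.493
((~β -> α) (+) γ) -> (γ & (~(β (+) α) (+) ~β)) = min(1, 1 − 1.000 + 0.493) = min(1, 0.493) = 0.493

0.493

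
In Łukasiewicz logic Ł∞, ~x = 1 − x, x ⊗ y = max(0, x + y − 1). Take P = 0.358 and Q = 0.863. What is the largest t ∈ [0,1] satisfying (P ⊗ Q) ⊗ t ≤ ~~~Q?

P ⊗ Q = max(0, 0.358 + 0.863 − 1) = max(0, 0.221) = 0.221
So the left factor is P ⊗ Q = 0.221.
~Q = 1 − 0.863 = 0.137
~~Q = 1 − 0.137 = 0.863
~~~Q = 1 − 0.863 = 0.137
So the right-hand bound is ~~~Q = 0.137.
The residuum of the Łukasiewicz t-norm gives the supremum: min(1, 1 − 0.221 + 0.137).
1 − 0.221 + 0.137 = 0.916, so t = min(1, 0.916) = 0.916.
Check: 0.221 ⊗ 0.916 = max(0, 0.137) = 0.137 ≤ 0.137.

0.916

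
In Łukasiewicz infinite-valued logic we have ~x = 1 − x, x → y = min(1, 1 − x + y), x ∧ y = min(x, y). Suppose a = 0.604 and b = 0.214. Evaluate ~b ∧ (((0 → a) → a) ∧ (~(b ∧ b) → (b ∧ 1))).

0.428

~b = 1 − 0.214 = 0.786
0 → a = min(1, 1 − 0.000 + 0.604) = min(1, 1.604) = 1.000
(0 → a) → a = min(1, 1 − 1.000 + 0.604) = min(1, 0.604) = 0.604
b ∧ b = min(0.214, 0.214) = 0.214
~(b ∧ b) = 1 − 0.214 = 0.786
b ∧ 1 = min(0.214, 1.000) = 0.214
~(b ∧ b) → (b ∧ 1) = min(1, 1 − 0.786 + 0.214) = min(1, 0.428) = 0.428
((0 → a) → a) ∧ (~(b ∧ b) → (b ∧ 1)) = min(0.604, 0.428) = 0.428
~b ∧ (((0 → a) → a) ∧ (~(b ∧ b) → (b ∧ 1))) = min(0.786, 0.428) = 0.428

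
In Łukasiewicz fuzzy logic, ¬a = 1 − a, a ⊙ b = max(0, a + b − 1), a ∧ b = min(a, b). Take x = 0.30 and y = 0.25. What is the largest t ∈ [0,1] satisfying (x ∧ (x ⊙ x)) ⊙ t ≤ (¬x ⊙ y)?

1.00

x ⊙ x = max(0, 0.30 + 0.30 − 1) = max(0, -0.40) = 0.00
x ∧ (x ⊙ x) = min(0.30, 0.00) = 0.00
So the left factor is x ∧ (x ⊙ x) = 0.00.
¬x = 1 − 0.30 = 0.70
¬x ⊙ y = max(0, 0.70 + 0.25 − 1) = max(0, -0.05) = 0.00
So the right-hand bound is ¬x ⊙ y = 0.00.
The residuum of the Łukasiewicz t-norm gives the supremum: min(1, 1 − 0.00 + 0.00).
1 − 0.00 + 0.00 = 1.00, so t = min(1, 1.00) = 1.00.
Check: 0.00 ⊙ 1.00 = max(0, 0.00) = 0.00 ≤ 0.00.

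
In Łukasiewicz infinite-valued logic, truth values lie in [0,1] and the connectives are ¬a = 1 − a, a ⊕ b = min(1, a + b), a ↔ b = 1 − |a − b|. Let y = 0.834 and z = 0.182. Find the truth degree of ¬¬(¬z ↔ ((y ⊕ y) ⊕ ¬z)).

¬z = 1 − 0.182 = 0.818
y ⊕ y = min(1, 0.834 + 0.834) = min(1, 1.668) = 1.000
(y ⊕ y) ⊕ ¬z = min(1, 1.000 + 0.818) = min(1, 1.818) = 1.000
¬z ↔ ((y ⊕ y) ⊕ ¬z) = 1 − |0.818 − 1.000| = 1 − 0.182 = 0.818
¬(¬z ↔ ((y ⊕ y) ⊕ ¬z)) = 1 − 0.818 = 0.182
¬¬(¬z ↔ ((y ⊕ y) ⊕ ¬z)) = 1 − 0.182 = 0.818

0.818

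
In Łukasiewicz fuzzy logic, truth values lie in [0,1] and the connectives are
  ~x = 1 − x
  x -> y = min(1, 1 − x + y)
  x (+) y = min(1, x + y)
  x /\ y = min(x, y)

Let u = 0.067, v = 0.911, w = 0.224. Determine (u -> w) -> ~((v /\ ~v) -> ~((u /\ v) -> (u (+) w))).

u -> w = min(1, 1 − 0.067 + 0.224) = min(1, 1.157) = 1.000
~v = 1 − 0.911 = 0.089
v /\ ~v = min(0.911, 0.089) = 0.089
u /\ v = min(0.067, 0.911) = 0.067
u (+) w = min(1, 0.067 + 0.224) = min(1, 0.291) = 0.291
(u /\ v) -> (u (+) w) = min(1, 1 − 0.067 + 0.291) = min(1, 1.224) = 1.000
~((u /\ v) -> (u (+) w)) = 1 − 1.000 = 0.000
(v /\ ~v) -> ~((u /\ v) -> (u (+) w)) = min(1, 1 − 0.089 + 0.000) = min(1, 0.911) = 0.911
~((v /\ ~v) -> ~((u /\ v) -> (u (+) w))) = 1 − 0.911 = 0.089
(u -> w) -> ~((v /\ ~v) -> ~((u /\ v) -> (u (+) w))) = min(1, 1 − 1.000 + 0.089) = min(1, 0.089) = 0.089

0.089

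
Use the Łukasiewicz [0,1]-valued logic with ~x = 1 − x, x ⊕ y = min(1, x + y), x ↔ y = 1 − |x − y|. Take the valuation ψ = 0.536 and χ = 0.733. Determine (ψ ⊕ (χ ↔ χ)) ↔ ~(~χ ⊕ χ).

χ ↔ χ = 1 − |0.733 − 0.733| = 1 − 0.000 = 1.000
ψ ⊕ (χ ↔ χ) = min(1, 0.536 + 1.000) = min(1, 1.536) = 1.000
~χ = 1 − 0.733 = 0.267
~χ ⊕ χ = min(1, 0.267 + 0.733) = min(1, 1.000) = 1.000
~(~χ ⊕ χ) = 1 − 1.000 = 0.000
(ψ ⊕ (χ ↔ χ)) ↔ ~(~χ ⊕ χ) = 1 − |1.000 − 0.000| = 1 − 1.000 = 0.000

0.000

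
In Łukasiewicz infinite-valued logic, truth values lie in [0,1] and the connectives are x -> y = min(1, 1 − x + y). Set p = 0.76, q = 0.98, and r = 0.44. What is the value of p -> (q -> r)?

0.70

q -> r = min(1, 1 − 0.98 + 0.44) = min(1, 0.46) = 0.46
p -> (q -> r) = min(1, 1 − 0.76 + 0.46) = min(1, 0.70) = 0.70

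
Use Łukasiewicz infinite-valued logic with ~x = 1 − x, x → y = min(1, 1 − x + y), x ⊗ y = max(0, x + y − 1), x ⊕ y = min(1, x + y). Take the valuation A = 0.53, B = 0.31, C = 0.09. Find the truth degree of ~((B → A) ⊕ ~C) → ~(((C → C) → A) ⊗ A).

1.00

B → A = min(1, 1 − 0.31 + 0.53) = min(1, 1.22) = 1.00
~C = 1 − 0.09 = 0.91
(B → A) ⊕ ~C = min(1, 1.00 + 0.91) = min(1, 1.91) = 1.00
~((B → A) ⊕ ~C) = 1 − 1.00 = 0.00
C → C = min(1, 1 − 0.09 + 0.09) = min(1, 1.00) = 1.00
(C → C) → A = min(1, 1 − 1.00 + 0.53) = min(1, 0.53) = 0.53
((C → C) → A) ⊗ A = max(0, 0.53 + 0.53 − 1) = max(0, 0.06) = 0.06
~(((C → C) → A) ⊗ A) = 1 − 0.06 = 0.94
~((B → A) ⊕ ~C) → ~(((C → C) → A) ⊗ A) = min(1, 1 − 0.00 + 0.94) = min(1, 1.94) = 1.00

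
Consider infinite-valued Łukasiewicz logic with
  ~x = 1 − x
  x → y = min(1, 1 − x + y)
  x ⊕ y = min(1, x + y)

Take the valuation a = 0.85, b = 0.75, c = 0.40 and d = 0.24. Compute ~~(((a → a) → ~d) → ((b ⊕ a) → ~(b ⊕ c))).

0.24

a → a = min(1, 1 − 0.85 + 0.85) = min(1, 1.00) = 1.00
~d = 1 − 0.24 = 0.76
(a → a) → ~d = min(1, 1 − 1.00 + 0.76) = min(1, 0.76) = 0.76
b ⊕ a = min(1, 0.75 + 0.85) = min(1, 1.60) = 1.00
b ⊕ c = min(1, 0.75 + 0.40) = min(1, 1.15) = 1.00
~(b ⊕ c) = 1 − 1.00 = 0.00
(b ⊕ a) → ~(b ⊕ c) = min(1, 1 − 1.00 + 0.00) = min(1, 0.00) = 0.00
((a → a) → ~d) → ((b ⊕ a) → ~(b ⊕ c)) = min(1, 1 − 0.76 + 0.00) = min(1, 0.24) = 0.24
~(((a → a) → ~d) → ((b ⊕ a) → ~(b ⊕ c))) = 1 − 0.24 = 0.76
~~(((a → a) → ~d) → ((b ⊕ a) → ~(b ⊕ c))) = 1 − 0.76 = 0.24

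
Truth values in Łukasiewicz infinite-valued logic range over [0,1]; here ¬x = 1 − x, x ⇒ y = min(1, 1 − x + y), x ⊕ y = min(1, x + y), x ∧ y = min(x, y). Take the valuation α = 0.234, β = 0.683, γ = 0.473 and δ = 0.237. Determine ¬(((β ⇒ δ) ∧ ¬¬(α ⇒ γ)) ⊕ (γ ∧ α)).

β ⇒ δ = min(1, 1 − 0.683 + 0.237) = min(1, 0.554) = 0.554
α ⇒ γ = min(1, 1 − 0.234 + 0.473) = min(1, 1.239) = 1.000
¬(α ⇒ γ) = 1 − 1.000 = 0.000
¬¬(α ⇒ γ) = 1 − 0.000 = 1.000
(β ⇒ δ) ∧ ¬¬(α ⇒ γ) = min(0.554, 1.000) = 0.554
γ ∧ α = min(0.473, 0.234) = 0.234
((β ⇒ δ) ∧ ¬¬(α ⇒ γ)) ⊕ (γ ∧ α) = min(1, 0.554 + 0.234) = min(1, 0.788) = 0.788
¬(((β ⇒ δ) ∧ ¬¬(α ⇒ γ)) ⊕ (γ ∧ α)) = 1 − 0.788 = 0.212

0.212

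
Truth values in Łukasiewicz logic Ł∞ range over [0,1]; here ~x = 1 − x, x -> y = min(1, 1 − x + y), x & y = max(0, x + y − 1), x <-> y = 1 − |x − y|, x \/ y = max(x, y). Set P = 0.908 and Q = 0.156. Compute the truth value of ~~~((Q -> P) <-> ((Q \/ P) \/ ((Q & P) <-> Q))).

Q -> P = min(1, 1 − 0.156 + 0.908) = min(1, 1.752) = 1.000
Q \/ P = max(0.156, 0.908) = 0.908
Q & P = max(0, 0.156 + 0.908 − 1) = max(0, 0.064) = 0.064
(Q & P) <-> Q = 1 − |0.064 − 0.156| = 1 − 0.092 = 0.908
(Q \/ P) \/ ((Q & P) <-> Q) = max(0.908, 0.908) = 0.908
(Q -> P) <-> ((Q \/ P) \/ ((Q & P) <-> Q)) = 1 − |1.000 − 0.908| = 1 − 0.092 = 0.908
~((Q -> P) <-> ((Q \/ P) \/ ((Q & P) <-> Q))) = 1 − 0.908 = 0.092
~~((Q -> P) <-> ((Q \/ P) \/ ((Q & P) <-> Q))) = 1 − 0.092 = 0.908
~~~((Q -> P) <-> ((Q \/ P) \/ ((Q & P) <-> Q))) = 1 − 0.908 = 0.092

0.092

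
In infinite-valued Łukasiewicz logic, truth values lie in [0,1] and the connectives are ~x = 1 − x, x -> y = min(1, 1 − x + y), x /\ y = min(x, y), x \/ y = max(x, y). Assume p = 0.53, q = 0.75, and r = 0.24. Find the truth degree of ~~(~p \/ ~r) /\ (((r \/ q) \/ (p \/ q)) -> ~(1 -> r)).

0.76

~p = 1 − 0.53 = 0.47
~r = 1 − 0.24 = 0.76
~p \/ ~r = max(0.47, 0.76) = 0.76
~(~p \/ ~r) = 1 − 0.76 = 0.24
~~(~p \/ ~r) = 1 − 0.24 = 0.76
r \/ q = max(0.24, 0.75) = 0.75
p \/ q = max(0.53, 0.75) = 0.75
(r \/ q) \/ (p \/ q) = max(0.75, 0.75) = 0.75
1 -> r = min(1, 1 − 1.00 + 0.24) = min(1, 0.24) = 0.24
~(1 -> r) = 1 − 0.24 = 0.76
((r \/ q) \/ (p \/ q)) -> ~(1 -> r) = min(1, 1 − 0.75 + 0.76) = min(1, 1.01) = 1.00
~~(~p \/ ~r) /\ (((r \/ q) \/ (p \/ q)) -> ~(1 -> r)) = min(0.76, 1.00) = 0.76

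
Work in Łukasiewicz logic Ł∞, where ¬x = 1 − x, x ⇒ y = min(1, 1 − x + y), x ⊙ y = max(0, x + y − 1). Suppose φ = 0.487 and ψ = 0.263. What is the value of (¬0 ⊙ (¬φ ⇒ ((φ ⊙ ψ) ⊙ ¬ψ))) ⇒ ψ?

¬0 = 1 − 0.000 = 1.000
¬φ = 1 − 0.487 = 0.513
φ ⊙ ψ = max(0, 0.487 + 0.263 − 1) = max(0, -0.250) = 0.000
¬ψ = 1 − 0.263 = 0.737
(φ ⊙ ψ) ⊙ ¬ψ = max(0, 0.000 + 0.737 − 1) = max(0, -0.263) = 0.000
¬φ ⇒ ((φ ⊙ ψ) ⊙ ¬ψ) = min(1, 1 − 0.513 + 0.000) = min(1, 0.487) = 0.487
¬0 ⊙ (¬φ ⇒ ((φ ⊙ ψ) ⊙ ¬ψ)) = max(0, 1.000 + 0.487 − 1) = max(0, 0.487) = 0.487
(¬0 ⊙ (¬φ ⇒ ((φ ⊙ ψ) ⊙ ¬ψ))) ⇒ ψ = min(1, 1 − 0.487 + 0.263) = min(1, 0.776) = 0.776

0.776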